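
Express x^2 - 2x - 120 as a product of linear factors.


Roots satisfy r1 + r2 = -b/a = 2 and r1*r2 = c/a = -120.
So r1 = -10, r2 = 12.
x^2 - 2x - 120 = (x - r1)(x - r2) = (x + 10)(x - 12)


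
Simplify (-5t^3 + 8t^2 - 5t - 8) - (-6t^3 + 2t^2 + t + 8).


Distribute the minus sign:
  (-5t^3 + 8t^2 - 5t - 8)
- (-6t^3 + 2t^2 + t + 8)
Negate second polynomial: 6t^3 - 2t^2 - t - 8
Add: t^3 + 6t^2 - 6t - 16


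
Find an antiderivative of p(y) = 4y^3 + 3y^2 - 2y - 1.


Reverse power rule on each term:
  ∫ 4y^3 dy = y^4
  ∫ 3y^2 dy = y^3
  ∫ -2y dy = -y^2
  ∫ -1 dy = -y
F(y) = y^4 + y^3 - y^2 - y + C


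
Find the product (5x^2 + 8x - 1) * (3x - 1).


Distribute each term of the first polynomial:
  (5x^2)(3x - 1) = 15x^3 - 5x^2
  (8x)(3x - 1) = 24x^2 - 8x
  (-1)(3x - 1) = -3x + 1
Sum: 15x^3 + 19x^2 - 11x + 1


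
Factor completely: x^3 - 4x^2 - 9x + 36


Try integer roots (divisors of 36). x=-3: p(-3)=0.
Divide out (x + 3): quotient is x^2 - 7x + 12.
Factor the quadratic: (x - 3)(x - 4)
Result: (x + 3)(x - 3)(x - 4)


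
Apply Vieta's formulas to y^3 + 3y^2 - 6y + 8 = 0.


Monic cubic y^3+by^2+cy+d=0: sum=-b, pairwise sum=c, product=-d.
b=3, c=-6, d=8
r1+r2+r3 = -3
r1r2+r1r3+r2r3 = -6
r1r2r3 = -8


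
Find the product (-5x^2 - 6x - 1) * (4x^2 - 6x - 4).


Distribute each term of the first polynomial:
  (-5x^2)(4x^2 - 6x - 4) = -20x^4 + 30x^3 + 20x^2
  (-6x)(4x^2 - 6x - 4) = -24x^3 + 36x^2 + 24x
  (-1)(4x^2 - 6x - 4) = -4x^2 + 6x + 4
Sum: -20x^4 + 6x^3 + 52x^2 + 30x + 4


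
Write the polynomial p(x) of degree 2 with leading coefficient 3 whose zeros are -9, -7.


p(x) = 3(x + 9)(x + 7)
Expand: 3x^2 + 48x + 189


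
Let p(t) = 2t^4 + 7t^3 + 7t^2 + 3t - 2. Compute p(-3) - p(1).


p(-3) = 25
p(1) = 17
p(-3) - p(1) = 25 - 17 = 8


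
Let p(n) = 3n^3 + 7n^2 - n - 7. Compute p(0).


Using direct substitution:
  3 * (0)^3 = 0
  7 * (0)^2 = 0
  -1 * (0)^1 = 0
  constant: -7
Sum = 0 + 0 + 0 - 7 = -7


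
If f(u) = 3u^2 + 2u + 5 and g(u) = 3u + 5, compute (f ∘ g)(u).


Substitute g(u) into f:
f(g(u)) = 3*(3u + 5)^2 + 2*(3u + 5) + 5
(3u + 5)^2 = 9u^2 + 30u + 25
Expand and combine: 27u^2 + 96u + 90


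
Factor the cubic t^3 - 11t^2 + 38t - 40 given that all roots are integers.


Try integer roots (divisors of -40). t=4: p(4)=0.
Divide out (t - 4): quotient is t^2 - 7t + 10.
Factor the quadratic: (t - 5)(t - 2)
Result: (t - 4)(t - 5)(t - 2)


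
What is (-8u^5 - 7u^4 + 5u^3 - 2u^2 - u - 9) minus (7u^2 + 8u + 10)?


Distribute the minus sign:
  (-8u^5 - 7u^4 + 5u^3 - 2u^2 - u - 9)
- (7u^2 + 8u + 10)
Negate second polynomial: -7u^2 - 8u - 10
Add: -8u^5 - 7u^4 + 5u^3 - 9u^2 - 9u - 19


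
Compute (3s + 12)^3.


Expand (3s + 12)^3 by repeated multiplication:
  (3s + 12)^2 = 9s^2 + 72s + 144
= 27s^3 + 324s^2 + 1296s + 1728


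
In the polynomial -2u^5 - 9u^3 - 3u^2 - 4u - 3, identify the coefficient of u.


Read off the coefficient of u: -4


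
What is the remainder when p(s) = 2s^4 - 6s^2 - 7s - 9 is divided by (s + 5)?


By the Remainder Theorem, the remainder equals p(-5):
  2*(-5)^4 = 1250
  0*(-5)^3 = 0
  -6*(-5)^2 = -150
  -7*(-5)^1 = 35
  constant: -9
Sum: 1250 + 0 - 150 + 35 - 9 = 1126


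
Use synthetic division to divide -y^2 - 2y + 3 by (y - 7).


Synthetic division with c = 7. Coefficients: -1, -2, 3
Bring down -1.
  -1 * 7 = -7; -7 - 2 = -9
  -9 * 7 = -63; -63 + 3 = -60
Quotient: -y - 9, Remainder: -60


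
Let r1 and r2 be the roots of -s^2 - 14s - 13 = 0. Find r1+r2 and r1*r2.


For as^2+bs+c=0: sum = -b/a, product = c/a.
a=-1, b=-14, c=-13
Sum = -(-14)/-1 = -14
Product = (-13)/-1 = 13


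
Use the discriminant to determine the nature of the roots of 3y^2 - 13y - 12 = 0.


D = b^2 - 4ac = (-13)^2 - 4(3)(-12) = 169 + 144 = 313
Since D > 0: two distinct irrational roots


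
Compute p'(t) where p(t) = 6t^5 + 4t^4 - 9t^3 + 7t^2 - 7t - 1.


Apply the power rule term by term:
  d/dt(6t^5) = 30t^4
  d/dt(4t^4) = 16t^3
  d/dt(-9t^3) = -27t^2
  d/dt(7t^2) = 14t
  d/dt(-7t) = -7
  d/dt(-1) = 0
p'(t) = 30t^4 + 16t^3 - 27t^2 + 14t - 7


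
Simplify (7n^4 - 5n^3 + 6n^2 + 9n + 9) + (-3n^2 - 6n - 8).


Align terms by degree and add:
  7n^4 - 5n^3 + 6n^2 + 9n + 9
  -3n^2 - 6n - 8
= 7n^4 - 5n^3 + 3n^2 + 3n + 1


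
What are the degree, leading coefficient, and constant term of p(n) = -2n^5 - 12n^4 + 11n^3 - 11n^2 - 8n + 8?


Highest power of n is 5, with coefficient -2. Constant term is 8.
Degree = 5, leading coefficient = -2, constant term = 8


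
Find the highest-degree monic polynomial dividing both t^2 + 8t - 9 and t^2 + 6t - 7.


Factor each:
  t^2 + 8t - 9 = (t - 1)(t + 9)
  t^2 + 6t - 7 = (t - 1)(t + 7)
Common monic factor: t - 1


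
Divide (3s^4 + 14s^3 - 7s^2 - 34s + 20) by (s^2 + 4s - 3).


(3s^4 + 14s^3 - 7s^2 - 34s + 20) / (s^2 + 4s - 3)
Step 1: 3s^2 * (s^2 + 4s - 3) = 3s^4 + 12s^3 - 9s^2; subtract.
Step 2: 2s * (s^2 + 4s - 3) = 2s^3 + 8s^2 - 6s; subtract.
Step 3: -6 * (s^2 + 4s - 3) = -6s^2 - 24s + 18; subtract.
Quotient: 3s^2 + 2s - 6, Remainder: -4s + 2


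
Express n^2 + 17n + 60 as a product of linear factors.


Roots satisfy r1 + r2 = -b/a = -17 and r1*r2 = c/a = 60.
So r1 = -5, r2 = -12.
n^2 + 17n + 60 = (n - r1)(n - r2) = (n + 5)(n + 12)


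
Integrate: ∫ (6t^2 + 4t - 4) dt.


Reverse power rule on each term:
  ∫ 6t^2 dt = 2t^3
  ∫ 4t dt = 2t^2
  ∫ -4 dt = -4t
F(t) = 2t^3 + 2t^2 - 4t + C


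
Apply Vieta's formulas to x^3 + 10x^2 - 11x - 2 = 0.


Monic cubic x^3+bx^2+cx+d=0: sum=-b, pairwise sum=c, product=-d.
b=10, c=-11, d=-2
r1+r2+r3 = -10
r1r2+r1r3+r2r3 = -11
r1r2r3 = 2


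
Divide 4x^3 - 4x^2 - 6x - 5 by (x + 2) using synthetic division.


Synthetic division with c = -2. Coefficients: 4, -4, -6, -5
Bring down 4.
  4 * -2 = -8; -8 - 4 = -12
  -12 * -2 = 24; 24 - 6 = 18
  18 * -2 = -36; -36 - 5 = -41
Quotient: 4x^2 - 12x + 18, Remainder: -41


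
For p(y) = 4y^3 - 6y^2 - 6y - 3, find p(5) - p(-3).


p(5) = 317
p(-3) = -147
p(5) - p(-3) = 317 + 147 = 464


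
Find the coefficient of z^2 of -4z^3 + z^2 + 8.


Read off the coefficient of z^2: 1


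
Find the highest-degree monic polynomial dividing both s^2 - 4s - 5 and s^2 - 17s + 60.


Factor each:
  s^2 - 4s - 5 = (s - 5)(s + 1)
  s^2 - 17s + 60 = (s - 5)(s - 12)
Common monic factor: s - 5


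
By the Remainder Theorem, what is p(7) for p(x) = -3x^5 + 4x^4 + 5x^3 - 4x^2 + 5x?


By the Remainder Theorem, the remainder equals p(7):
  -3*(7)^5 = -50421
  4*(7)^4 = 9604
  5*(7)^3 = 1715
  -4*(7)^2 = -196
  5*(7)^1 = 35
  constant: 0
Sum: -50421 + 9604 + 1715 - 196 + 35 + 0 = -39263


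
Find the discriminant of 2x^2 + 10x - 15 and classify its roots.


D = b^2 - 4ac = (10)^2 - 4(2)(-15) = 100 + 120 = 220
Since D > 0: two distinct irrational roots


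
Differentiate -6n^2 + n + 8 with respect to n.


Apply the power rule term by term:
  d/dn(-6n^2) = -12n
  d/dn(n) = 1
  d/dn(8) = 0
p'(n) = -12n + 1


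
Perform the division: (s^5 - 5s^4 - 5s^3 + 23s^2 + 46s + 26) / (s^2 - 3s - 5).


(s^5 - 5s^4 - 5s^3 + 23s^2 + 46s + 26) / (s^2 - 3s - 5)
Step 1: s^3 * (s^2 - 3s - 5) = s^5 - 3s^4 - 5s^3; subtract.
Step 2: -2s^2 * (s^2 - 3s - 5) = -2s^4 + 6s^3 + 10s^2; subtract.
Step 3: -6s * (s^2 - 3s - 5) = -6s^3 + 18s^2 + 30s; subtract.
Step 4: -5 * (s^2 - 3s - 5) = -5s^2 + 15s + 25; subtract.
Quotient: s^3 - 2s^2 - 6s - 5, Remainder: s + 1


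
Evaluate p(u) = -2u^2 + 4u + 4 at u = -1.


Using direct substitution:
  -2 * (-1)^2 = -2
  4 * (-1)^1 = -4
  constant: 4
Sum = -2 - 4 + 4 = -2


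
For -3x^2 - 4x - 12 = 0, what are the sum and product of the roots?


For ax^2+bx+c=0: sum = -b/a, product = c/a.
a=-3, b=-4, c=-12
Sum = -(-4)/-3 = -4/3
Product = (-12)/-3 = 4


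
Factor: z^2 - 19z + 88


Roots satisfy r1 + r2 = -b/a = 19 and r1*r2 = c/a = 88.
So r1 = 8, r2 = 11.
z^2 - 19z + 88 = (z - r1)(z - r2) = (z - 8)(z - 11)


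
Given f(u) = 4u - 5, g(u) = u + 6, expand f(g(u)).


Substitute g(u) into f:
f(g(u)) = 4*(u + 6) + (-5)
Expand and combine: 4u + 19


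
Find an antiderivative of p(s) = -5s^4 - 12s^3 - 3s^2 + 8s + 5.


Reverse power rule on each term:
  ∫ -5s^4 ds = -s^5
  ∫ -12s^3 ds = -3s^4
  ∫ -3s^2 ds = -s^3
  ∫ 8s ds = 4s^2
  ∫ 5 ds = 5s
F(s) = -s^5 - 3s^4 - s^3 + 4s^2 + 5s + C


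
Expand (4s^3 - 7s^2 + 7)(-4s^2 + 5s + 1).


Distribute each term of the first polynomial:
  (4s^3)(-4s^2 + 5s + 1) = -16s^5 + 20s^4 + 4s^3
  (-7s^2)(-4s^2 + 5s + 1) = 28s^4 - 35s^3 - 7s^2
  (7)(-4s^2 + 5s + 1) = -28s^2 + 35s + 7
Sum: -16s^5 + 48s^4 - 31s^3 - 35s^2 + 35s + 7


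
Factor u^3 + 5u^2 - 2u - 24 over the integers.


Try integer roots (divisors of -24). u=-3: p(-3)=0.
Divide out (u + 3): quotient is u^2 + 2u - 8.
Factor the quadratic: (u - 2)(u + 4)
Result: (u + 3)(u - 2)(u + 4)


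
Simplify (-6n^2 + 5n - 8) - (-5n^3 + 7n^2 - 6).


Distribute the minus sign:
  (-6n^2 + 5n - 8)
- (-5n^3 + 7n^2 - 6)
Negate second polynomial: 5n^3 - 7n^2 + 6
Add: 5n^3 - 13n^2 + 5n - 2


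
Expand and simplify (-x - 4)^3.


Expand (-x - 4)^3 by repeated multiplication:
  (-x - 4)^2 = x^2 + 8x + 16
= -x^3 - 12x^2 - 48x - 64


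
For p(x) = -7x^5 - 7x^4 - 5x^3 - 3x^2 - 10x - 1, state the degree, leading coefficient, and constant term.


Highest power of x is 5, with coefficient -7. Constant term is -1.
Degree = 5, leading coefficient = -7, constant term = -1


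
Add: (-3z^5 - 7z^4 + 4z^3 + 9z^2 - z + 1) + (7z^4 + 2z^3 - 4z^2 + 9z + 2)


Align terms by degree and add:
  -3z^5 - 7z^4 + 4z^3 + 9z^2 - z + 1
+ 7z^4 + 2z^3 - 4z^2 + 9z + 2
= -3z^5 + 6z^3 + 5z^2 + 8z + 3


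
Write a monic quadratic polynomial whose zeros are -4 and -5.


p(u) = (u + 4)(u + 5)
Expand: u^2 + 9u + 20


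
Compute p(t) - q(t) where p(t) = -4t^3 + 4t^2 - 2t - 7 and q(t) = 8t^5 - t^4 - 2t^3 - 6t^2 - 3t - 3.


Distribute the minus sign:
  (-4t^3 + 4t^2 - 2t - 7)
- (8t^5 - t^4 - 2t^3 - 6t^2 - 3t - 3)
Negate second polynomial: -8t^5 + t^4 + 2t^3 + 6t^2 + 3t + 3
Add: -8t^5 + t^4 - 2t^3 + 10t^2 + t - 4


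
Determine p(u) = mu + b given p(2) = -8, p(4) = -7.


p(u) = mu + b. Using p(2)=-8, p(4)=-7:
m = (-8 + 7)/(2 - 4) = -1/-2 = 1/2
b = -8 - m*(2) = -8 - 1 = -9
p(u) = (1/2)u - 9


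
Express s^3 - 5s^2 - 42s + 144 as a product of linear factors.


Try integer roots (divisors of 144). s=8: p(8)=0.
Divide out (s - 8): quotient is s^2 + 3s - 18.
Factor the quadratic: (s - 3)(s + 6)
Result: (s - 8)(s - 3)(s + 6)


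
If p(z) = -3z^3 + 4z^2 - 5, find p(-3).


Using direct substitution:
  -3 * (-3)^3 = 81
  4 * (-3)^2 = 36
  0 * (-3)^1 = 0
  constant: -5
Sum = 81 + 36 + 0 - 5 = 112


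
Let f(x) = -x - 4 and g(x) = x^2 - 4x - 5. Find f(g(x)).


Substitute g(x) into f:
f(g(x)) = -1*(x^2 - 4x - 5) + (-4)
Expand and combine: -x^2 + 4x + 1


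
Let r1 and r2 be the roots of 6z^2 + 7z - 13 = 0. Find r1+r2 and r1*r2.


For az^2+bz+c=0: sum = -b/a, product = c/a.
a=6, b=7, c=-13
Sum = -(7)/6 = -7/6
Product = (-13)/6 = -13/6


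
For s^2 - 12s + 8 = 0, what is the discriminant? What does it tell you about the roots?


D = b^2 - 4ac = (-12)^2 - 4(1)(8) = 144 - 32 = 112
Since D > 0: two distinct irrational roots


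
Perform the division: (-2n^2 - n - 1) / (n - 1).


(-2n^2 - n - 1) / (n - 1)
Step 1: -2n * (n - 1) = -2n^2 + 2n; subtract.
Step 2: -3 * (n - 1) = -3n + 3; subtract.
Quotient: -2n - 3, Remainder: -4


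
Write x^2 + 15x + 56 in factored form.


Roots satisfy r1 + r2 = -b/a = -15 and r1*r2 = c/a = 56.
So r1 = -8, r2 = -7.
x^2 + 15x + 56 = (x - r1)(x - r2) = (x + 8)(x + 7)


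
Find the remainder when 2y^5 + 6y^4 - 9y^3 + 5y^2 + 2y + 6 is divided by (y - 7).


By the Remainder Theorem, the remainder equals p(7):
  2*(7)^5 = 33614
  6*(7)^4 = 14406
  -9*(7)^3 = -3087
  5*(7)^2 = 245
  2*(7)^1 = 14
  constant: 6
Sum: 33614 + 14406 - 3087 + 245 + 14 + 6 = 45198


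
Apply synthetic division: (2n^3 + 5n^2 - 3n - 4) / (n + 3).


Synthetic division with c = -3. Coefficients: 2, 5, -3, -4
Bring down 2.
  2 * -3 = -6; -6 + 5 = -1
  -1 * -3 = 3; 3 - 3 = 0
  0 * -3 = 0; 0 - 4 = -4
Quotient: 2n^2 - n, Remainder: -4


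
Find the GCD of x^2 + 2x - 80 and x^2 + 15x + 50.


Factor each:
  x^2 + 2x - 80 = (x + 10)(x - 8)
  x^2 + 15x + 50 = (x + 10)(x + 5)
Common monic factor: x + 10


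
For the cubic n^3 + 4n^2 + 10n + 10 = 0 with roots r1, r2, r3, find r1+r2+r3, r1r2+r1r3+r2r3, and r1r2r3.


Monic cubic n^3+bn^2+cn+d=0: sum=-b, pairwise sum=c, product=-d.
b=4, c=10, d=10
r1+r2+r3 = -4
r1r2+r1r3+r2r3 = 10
r1r2r3 = -10


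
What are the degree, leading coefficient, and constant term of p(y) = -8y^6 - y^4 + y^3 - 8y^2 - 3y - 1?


Highest power of y is 6, with coefficient -8. Constant term is -1.
Degree = 6, leading coefficient = -8, constant term = -1


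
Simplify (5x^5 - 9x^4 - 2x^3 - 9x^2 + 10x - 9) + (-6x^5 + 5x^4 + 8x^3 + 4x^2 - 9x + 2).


Align terms by degree and add:
  5x^5 - 9x^4 - 2x^3 - 9x^2 + 10x - 9
  -6x^5 + 5x^4 + 8x^3 + 4x^2 - 9x + 2
= -x^5 - 4x^4 + 6x^3 - 5x^2 + x - 7


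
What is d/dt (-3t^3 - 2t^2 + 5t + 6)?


Apply the power rule term by term:
  d/dt(-3t^3) = -9t^2
  d/dt(-2t^2) = -4t
  d/dt(5t) = 5
  d/dt(6) = 0
p'(t) = -9t^2 - 4t + 5


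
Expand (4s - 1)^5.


Expand (4s - 1)^5 by repeated multiplication:
  (4s - 1)^2 = 16s^2 - 8s + 1
  (4s - 1)^3 = 64s^3 - 48s^2 + 12s - 1
  (4s - 1)^4 = 256s^4 - 256s^3 + 96s^2 - 16s + 1
= 1024s^5 - 1280s^4 + 640s^3 - 160s^2 + 20s - 1


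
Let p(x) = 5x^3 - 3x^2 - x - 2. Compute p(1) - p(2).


p(1) = -1
p(2) = 24
p(1) - p(2) = -1 - 24 = -25


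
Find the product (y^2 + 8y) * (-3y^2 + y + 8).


Distribute each term of the first polynomial:
  (y^2)(-3y^2 + y + 8) = -3y^4 + y^3 + 8y^2
  (8y)(-3y^2 + y + 8) = -24y^3 + 8y^2 + 64y
Sum: -3y^4 - 23y^3 + 16y^2 + 64y


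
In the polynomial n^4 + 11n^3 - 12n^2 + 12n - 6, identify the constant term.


Read off the constant term: -6


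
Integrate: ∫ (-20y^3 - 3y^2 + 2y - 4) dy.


Reverse power rule on each term:
  ∫ -20y^3 dy = -5y^4
  ∫ -3y^2 dy = -y^3
  ∫ 2y dy = y^2
  ∫ -4 dy = -4y
F(y) = -5y^4 - y^3 + y^2 - 4y + C


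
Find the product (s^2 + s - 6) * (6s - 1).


Distribute each term of the first polynomial:
  (s^2)(6s - 1) = 6s^3 - s^2
  (s)(6s - 1) = 6s^2 - s
  (-6)(6s - 1) = -36s + 6
Sum: 6s^3 + 5s^2 - 37s + 6


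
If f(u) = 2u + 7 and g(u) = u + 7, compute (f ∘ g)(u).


Substitute g(u) into f:
f(g(u)) = 2*(u + 7) + 7
Expand and combine: 2u + 21


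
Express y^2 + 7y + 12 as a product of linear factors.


Roots satisfy r1 + r2 = -b/a = -7 and r1*r2 = c/a = 12.
So r1 = -4, r2 = -3.
y^2 + 7y + 12 = (y - r1)(y - r2) = (y + 4)(y + 3)


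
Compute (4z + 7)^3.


Expand (4z + 7)^3 by repeated multiplication:
  (4z + 7)^2 = 16z^2 + 56z + 49
= 64z^3 + 336z^2 + 588z + 343


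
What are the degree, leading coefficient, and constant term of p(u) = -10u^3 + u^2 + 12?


Highest power of u is 3, with coefficient -10. Constant term is 12.
Degree = 3, leading coefficient = -10, constant term = 12


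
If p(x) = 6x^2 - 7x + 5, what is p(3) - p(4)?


p(3) = 38
p(4) = 73
p(3) - p(4) = 38 - 73 = -35


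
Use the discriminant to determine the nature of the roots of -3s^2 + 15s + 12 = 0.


D = b^2 - 4ac = (15)^2 - 4(-3)(12) = 225 + 144 = 369
Since D > 0: two distinct irrational roots


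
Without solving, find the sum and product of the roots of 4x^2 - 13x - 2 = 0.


For ax^2+bx+c=0: sum = -b/a, product = c/a.
a=4, b=-13, c=-2
Sum = -(-13)/4 = 13/4
Product = (-2)/4 = -1/2


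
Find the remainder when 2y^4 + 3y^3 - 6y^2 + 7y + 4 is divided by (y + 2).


By the Remainder Theorem, the remainder equals p(-2):
  2*(-2)^4 = 32
  3*(-2)^3 = -24
  -6*(-2)^2 = -24
  7*(-2)^1 = -14
  constant: 4
Sum: 32 - 24 - 24 - 14 + 4 = -26


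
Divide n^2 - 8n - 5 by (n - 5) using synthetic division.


Synthetic division with c = 5. Coefficients: 1, -8, -5
Bring down 1.
  1 * 5 = 5; 5 - 8 = -3
  -3 * 5 = -15; -15 - 5 = -20
Quotient: n - 3, Remainder: -20


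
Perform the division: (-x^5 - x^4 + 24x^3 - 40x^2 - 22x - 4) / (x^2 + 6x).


(-x^5 - x^4 + 24x^3 - 40x^2 - 22x - 4) / (x^2 + 6x)
Step 1: -x^3 * (x^2 + 6x) = -x^5 - 6x^4; subtract.
Step 2: 5x^2 * (x^2 + 6x) = 5x^4 + 30x^3; subtract.
Step 3: -6x * (x^2 + 6x) = -6x^3 - 36x^2; subtract.
Step 4: -4 * (x^2 + 6x) = -4x^2 - 24x; subtract.
Quotient: -x^3 + 5x^2 - 6x - 4, Remainder: 2x - 4


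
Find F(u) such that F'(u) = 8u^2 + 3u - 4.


Reverse power rule on each term:
  ∫ 8u^2 du = (8/3)u^3
  ∫ 3u du = (3/2)u^2
  ∫ -4 du = -4u
F(u) = (8/3)u^3 + (3/2)u^2 - 4u + C


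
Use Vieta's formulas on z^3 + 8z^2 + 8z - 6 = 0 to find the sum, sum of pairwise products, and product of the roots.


Monic cubic z^3+bz^2+cz+d=0: sum=-b, pairwise sum=c, product=-d.
b=8, c=8, d=-6
r1+r2+r3 = -8
r1r2+r1r3+r2r3 = 8
r1r2r3 = 6


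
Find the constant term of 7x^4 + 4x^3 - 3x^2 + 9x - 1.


Read off the constant term: -1


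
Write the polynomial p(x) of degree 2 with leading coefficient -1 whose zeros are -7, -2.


p(x) = -(x + 7)(x + 2)
Expand: -x^2 - 9x - 14


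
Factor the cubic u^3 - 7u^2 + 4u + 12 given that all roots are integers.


Try integer roots (divisors of 12). u=2: p(2)=0.
Divide out (u - 2): quotient is u^2 - 5u - 6.
Factor the quadratic: (u - 6)(u + 1)
Result: (u - 2)(u - 6)(u + 1)


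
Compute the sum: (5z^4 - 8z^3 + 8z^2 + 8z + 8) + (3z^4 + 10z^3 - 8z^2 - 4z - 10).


Align terms by degree and add:
  5z^4 - 8z^3 + 8z^2 + 8z + 8
+ 3z^4 + 10z^3 - 8z^2 - 4z - 10
= 8z^4 + 2z^3 + 4z - 2


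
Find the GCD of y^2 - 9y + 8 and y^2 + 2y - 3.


Factor each:
  y^2 - 9y + 8 = (y - 1)(y - 8)
  y^2 + 2y - 3 = (y - 1)(y + 3)
Common monic factor: y - 1


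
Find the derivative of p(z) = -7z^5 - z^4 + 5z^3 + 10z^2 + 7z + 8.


Apply the power rule term by term:
  d/dz(-7z^5) = -35z^4
  d/dz(-z^4) = -4z^3
  d/dz(5z^3) = 15z^2
  d/dz(10z^2) = 20z
  d/dz(7z) = 7
  d/dz(8) = 0
p'(z) = -35z^4 - 4z^3 + 15z^2 + 20z + 7


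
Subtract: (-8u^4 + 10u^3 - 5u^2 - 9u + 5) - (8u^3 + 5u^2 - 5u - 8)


Distribute the minus sign:
  (-8u^4 + 10u^3 - 5u^2 - 9u + 5)
- (8u^3 + 5u^2 - 5u - 8)
Negate second polynomial: -8u^3 - 5u^2 + 5u + 8
Add: -8u^4 + 2u^3 - 10u^2 - 4u + 13


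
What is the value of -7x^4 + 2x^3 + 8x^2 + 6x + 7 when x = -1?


Using direct substitution:
  -7 * (-1)^4 = -7
  2 * (-1)^3 = -2
  8 * (-1)^2 = 8
  6 * (-1)^1 = -6
  constant: 7
Sum = -7 - 2 + 8 - 6 + 7 = 0


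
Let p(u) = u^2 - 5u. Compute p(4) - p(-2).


p(4) = -4
p(-2) = 14
p(4) - p(-2) = -4 - 14 = -18


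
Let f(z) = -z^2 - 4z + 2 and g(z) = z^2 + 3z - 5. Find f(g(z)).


Substitute g(z) into f:
f(g(z)) = -1*(z^2 + 3z - 5)^2 + (-4)*(z^2 + 3z - 5) + 2
(z^2 + 3z - 5)^2 = z^4 + 6z^3 - z^2 - 30z + 25
Expand and combine: -z^4 - 6z^3 - 3z^2 + 18z - 3


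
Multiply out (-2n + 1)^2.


Expand (-2n + 1)^2 by repeated multiplication:
= 4n^2 - 4n + 1


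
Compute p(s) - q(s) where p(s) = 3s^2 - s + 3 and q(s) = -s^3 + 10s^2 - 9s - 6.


Distribute the minus sign:
  (3s^2 - s + 3)
- (-s^3 + 10s^2 - 9s - 6)
Negate second polynomial: s^3 - 10s^2 + 9s + 6
Add: s^3 - 7s^2 + 8s + 9


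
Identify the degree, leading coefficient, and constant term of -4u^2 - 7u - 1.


Highest power of u is 2, with coefficient -4. Constant term is -1.
Degree = 2, leading coefficient = -4, constant term = -1


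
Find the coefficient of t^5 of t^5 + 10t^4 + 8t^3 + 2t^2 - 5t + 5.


Read off the coefficient of t^5: 1


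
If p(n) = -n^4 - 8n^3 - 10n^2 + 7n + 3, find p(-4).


Using direct substitution:
  -1 * (-4)^4 = -256
  -8 * (-4)^3 = 512
  -10 * (-4)^2 = -160
  7 * (-4)^1 = -28
  constant: 3
Sum = -256 + 512 - 160 - 28 + 3 = 71


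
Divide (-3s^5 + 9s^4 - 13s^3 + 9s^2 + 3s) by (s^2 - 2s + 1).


(-3s^5 + 9s^4 - 13s^3 + 9s^2 + 3s) / (s^2 - 2s + 1)
Step 1: -3s^3 * (s^2 - 2s + 1) = -3s^5 + 6s^4 - 3s^3; subtract.
Step 2: 3s^2 * (s^2 - 2s + 1) = 3s^4 - 6s^3 + 3s^2; subtract.
Step 3: -4s * (s^2 - 2s + 1) = -4s^3 + 8s^2 - 4s; subtract.
Step 4: -2 * (s^2 - 2s + 1) = -2s^2 + 4s - 2; subtract.
Quotient: -3s^3 + 3s^2 - 4s - 2, Remainder: 3s + 2


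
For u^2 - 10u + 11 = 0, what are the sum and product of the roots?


For au^2+bu+c=0: sum = -b/a, product = c/a.
a=1, b=-10, c=11
Sum = -(-10)/1 = 10
Product = (11)/1 = 11


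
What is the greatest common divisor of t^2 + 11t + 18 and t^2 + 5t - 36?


Factor each:
  t^2 + 11t + 18 = (t + 9)(t + 2)
  t^2 + 5t - 36 = (t + 9)(t - 4)
Common monic factor: t + 9


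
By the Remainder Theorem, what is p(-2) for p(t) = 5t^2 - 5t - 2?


By the Remainder Theorem, the remainder equals p(-2):
  5*(-2)^2 = 20
  -5*(-2)^1 = 10
  constant: -2
Sum: 20 + 10 - 2 = 28


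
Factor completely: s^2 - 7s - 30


Roots satisfy r1 + r2 = -b/a = 7 and r1*r2 = c/a = -30.
So r1 = -3, r2 = 10.
s^2 - 7s - 30 = (s - r1)(s - r2) = (s + 3)(s - 10)


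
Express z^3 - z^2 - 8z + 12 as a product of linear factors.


Try integer roots (divisors of 12). z=-3: p(-3)=0.
Divide out (z + 3): quotient is z^2 - 4z + 4.
Factor the quadratic: (z - 2)(z - 2)
Result: (z + 3)(z - 2)(z - 2)


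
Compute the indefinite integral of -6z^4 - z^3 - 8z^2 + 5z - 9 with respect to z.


Reverse power rule on each term:
  ∫ -6z^4 dz = -(6/5)z^5
  ∫ -z^3 dz = -(1/4)z^4
  ∫ -8z^2 dz = -(8/3)z^3
  ∫ 5z dz = (5/2)z^2
  ∫ -9 dz = -9z
F(z) = -(6/5)z^5 - (1/4)z^4 - (8/3)z^3 + (5/2)z^2 - 9z + C


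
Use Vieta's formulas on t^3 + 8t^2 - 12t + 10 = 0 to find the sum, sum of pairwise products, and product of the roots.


Monic cubic t^3+bt^2+ct+d=0: sum=-b, pairwise sum=c, product=-d.
b=8, c=-12, d=10
r1+r2+r3 = -8
r1r2+r1r3+r2r3 = -12
r1r2r3 = -10


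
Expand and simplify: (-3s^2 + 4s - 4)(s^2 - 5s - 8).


Distribute each term of the first polynomial:
  (-3s^2)(s^2 - 5s - 8) = -3s^4 + 15s^3 + 24s^2
  (4s)(s^2 - 5s - 8) = 4s^3 - 20s^2 - 32s
  (-4)(s^2 - 5s - 8) = -4s^2 + 20s + 32
Sum: -3s^4 + 19s^3 - 12s + 32


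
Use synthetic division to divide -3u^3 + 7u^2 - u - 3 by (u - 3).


Synthetic division with c = 3. Coefficients: -3, 7, -1, -3
Bring down -3.
  -3 * 3 = -9; -9 + 7 = -2
  -2 * 3 = -6; -6 - 1 = -7
  -7 * 3 = -21; -21 - 3 = -24
Quotient: -3u^2 - 2u - 7, Remainder: -24


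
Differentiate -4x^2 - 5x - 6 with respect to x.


Apply the power rule term by term:
  d/dx(-4x^2) = -8x
  d/dx(-5x) = -5
  d/dx(-6) = 0
p'(x) = -8x - 5


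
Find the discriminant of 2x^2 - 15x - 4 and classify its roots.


D = b^2 - 4ac = (-15)^2 - 4(2)(-4) = 225 + 32 = 257
Since D > 0: two distinct irrational roots


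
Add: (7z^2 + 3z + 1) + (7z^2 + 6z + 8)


Align terms by degree and add:
  7z^2 + 3z + 1
+ 7z^2 + 6z + 8
= 14z^2 + 9z + 9


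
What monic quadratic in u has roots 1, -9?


p(u) = (u - 1)(u + 9)
Expand: u^2 + 8u - 9


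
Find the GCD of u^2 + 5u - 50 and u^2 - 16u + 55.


Factor each:
  u^2 + 5u - 50 = (u - 5)(u + 10)
  u^2 - 16u + 55 = (u - 5)(u - 11)
Common monic factor: u - 5


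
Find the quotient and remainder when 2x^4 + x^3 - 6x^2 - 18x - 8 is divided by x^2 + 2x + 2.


(2x^4 + x^3 - 6x^2 - 18x - 8) / (x^2 + 2x + 2)
Step 1: 2x^2 * (x^2 + 2x + 2) = 2x^4 + 4x^3 + 4x^2; subtract.
Step 2: -3x * (x^2 + 2x + 2) = -3x^3 - 6x^2 - 6x; subtract.
Step 3: -4 * (x^2 + 2x + 2) = -4x^2 - 8x - 8; subtract.
Quotient: 2x^2 - 3x - 4, Remainder: -4x


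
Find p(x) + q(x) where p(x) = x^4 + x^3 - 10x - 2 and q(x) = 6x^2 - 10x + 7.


Align terms by degree and add:
  x^4 + x^3 - 10x - 2
+ 6x^2 - 10x + 7
= x^4 + x^3 + 6x^2 - 20x + 5


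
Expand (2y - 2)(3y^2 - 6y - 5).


Distribute each term of the first polynomial:
  (2y)(3y^2 - 6y - 5) = 6y^3 - 12y^2 - 10y
  (-2)(3y^2 - 6y - 5) = -6y^2 + 12y + 10
Sum: 6y^3 - 18y^2 + 2y + 10


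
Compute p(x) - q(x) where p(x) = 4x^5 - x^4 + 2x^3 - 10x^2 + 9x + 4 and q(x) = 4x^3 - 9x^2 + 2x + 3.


Distribute the minus sign:
  (4x^5 - x^4 + 2x^3 - 10x^2 + 9x + 4)
- (4x^3 - 9x^2 + 2x + 3)
Negate second polynomial: -4x^3 + 9x^2 - 2x - 3
Add: 4x^5 - x^4 - 2x^3 - x^2 + 7x + 1


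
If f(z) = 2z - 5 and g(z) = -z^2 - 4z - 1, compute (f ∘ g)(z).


Substitute g(z) into f:
f(g(z)) = 2*(-z^2 - 4z - 1) + (-5)
Expand and combine: -2z^2 - 8z - 7


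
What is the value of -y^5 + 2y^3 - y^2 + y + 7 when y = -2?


Using direct substitution:
  -1 * (-2)^5 = 32
  0 * (-2)^4 = 0
  2 * (-2)^3 = -16
  -1 * (-2)^2 = -4
  1 * (-2)^1 = -2
  constant: 7
Sum = 32 + 0 - 16 - 4 - 2 + 7 = 17


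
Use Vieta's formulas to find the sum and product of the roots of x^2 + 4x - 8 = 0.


For ax^2+bx+c=0: sum = -b/a, product = c/a.
a=1, b=4, c=-8
Sum = -(4)/1 = -4
Product = (-8)/1 = -8


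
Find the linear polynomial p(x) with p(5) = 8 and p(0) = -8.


p(x) = mx + b. Using p(5)=8, p(0)=-8:
m = (8 + 8)/(5) = 16/5 = 16/5
b = 8 - m*(5) = 8 - 16 = -8
p(x) = (16/5)x - 8


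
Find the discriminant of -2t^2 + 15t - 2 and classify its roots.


D = b^2 - 4ac = (15)^2 - 4(-2)(-2) = 225 - 16 = 209
Since D > 0: two distinct irrational roots


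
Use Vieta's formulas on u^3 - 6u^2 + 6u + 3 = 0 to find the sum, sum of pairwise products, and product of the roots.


Monic cubic u^3+bu^2+cu+d=0: sum=-b, pairwise sum=c, product=-d.
b=-6, c=6, d=3
r1+r2+r3 = 6
r1r2+r1r3+r2r3 = 6
r1r2r3 = -3


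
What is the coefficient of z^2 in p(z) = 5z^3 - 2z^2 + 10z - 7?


Read off the coefficient of z^2: -2


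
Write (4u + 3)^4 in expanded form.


Expand (4u + 3)^4 by repeated multiplication:
  (4u + 3)^2 = 16u^2 + 24u + 9
  (4u + 3)^3 = 64u^3 + 144u^2 + 108u + 27
= 256u^4 + 768u^3 + 864u^2 + 432u + 81


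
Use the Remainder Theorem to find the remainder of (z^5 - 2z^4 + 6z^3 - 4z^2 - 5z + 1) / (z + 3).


By the Remainder Theorem, the remainder equals p(-3):
  1*(-3)^5 = -243
  -2*(-3)^4 = -162
  6*(-3)^3 = -162
  -4*(-3)^2 = -36
  -5*(-3)^1 = 15
  constant: 1
Sum: -243 - 162 - 162 - 36 + 15 + 1 = -587


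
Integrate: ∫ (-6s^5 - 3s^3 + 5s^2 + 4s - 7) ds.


Reverse power rule on each term:
  ∫ -6s^5 ds = -s^6
  ∫ -3s^3 ds = -(3/4)s^4
  ∫ 5s^2 ds = (5/3)s^3
  ∫ 4s ds = 2s^2
  ∫ -7 ds = -7s
F(s) = -s^6 - (3/4)s^4 + (5/3)s^3 + 2s^2 - 7s + C


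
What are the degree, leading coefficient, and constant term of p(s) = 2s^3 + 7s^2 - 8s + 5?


Highest power of s is 3, with coefficient 2. Constant term is 5.
Degree = 3, leading coefficient = 2, constant term = 5


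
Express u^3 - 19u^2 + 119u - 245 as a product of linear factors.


Try integer roots (divisors of -245). u=5: p(5)=0.
Divide out (u - 5): quotient is u^2 - 14u + 49.
Factor the quadratic: (u - 7)(u - 7)
Result: (u - 5)(u - 7)(u - 7)


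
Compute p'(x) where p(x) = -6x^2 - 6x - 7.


Apply the power rule term by term:
  d/dx(-6x^2) = -12x
  d/dx(-6x) = -6
  d/dx(-7) = 0
p'(x) = -12x - 6


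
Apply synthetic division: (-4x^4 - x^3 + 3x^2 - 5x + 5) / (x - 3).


Synthetic division with c = 3. Coefficients: -4, -1, 3, -5, 5
Bring down -4.
  -4 * 3 = -12; -12 - 1 = -13
  -13 * 3 = -39; -39 + 3 = -36
  -36 * 3 = -108; -108 - 5 = -113
  -113 * 3 = -339; -339 + 5 = -334
Quotient: -4x^3 - 13x^2 - 36x - 113, Remainder: -334


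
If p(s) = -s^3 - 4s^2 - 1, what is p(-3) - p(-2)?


p(-3) = -10
p(-2) = -9
p(-3) - p(-2) = -10 + 9 = -1


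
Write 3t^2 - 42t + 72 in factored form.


Roots satisfy r1 + r2 = -b/a = 14 and r1*r2 = c/a = 24.
So r1 = 2, r2 = 12.
3t^2 - 42t + 72 = 3(t - r1)(t - r2) = 3(t - 2)(t - 12)


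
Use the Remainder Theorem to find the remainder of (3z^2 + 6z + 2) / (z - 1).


By the Remainder Theorem, the remainder equals p(1):
  3*(1)^2 = 3
  6*(1)^1 = 6
  constant: 2
Sum: 3 + 6 + 2 = 11


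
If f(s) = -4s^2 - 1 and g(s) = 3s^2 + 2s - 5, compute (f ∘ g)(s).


Substitute g(s) into f:
f(g(s)) = -4*(3s^2 + 2s - 5)^2 + (-1)
(3s^2 + 2s - 5)^2 = 9s^4 + 12s^3 - 26s^2 - 20s + 25
Expand and combine: -36s^4 - 48s^3 + 104s^2 + 80s - 101


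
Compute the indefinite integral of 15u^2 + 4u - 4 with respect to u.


Reverse power rule on each term:
  ∫ 15u^2 du = 5u^3
  ∫ 4u du = 2u^2
  ∫ -4 du = -4u
F(u) = 5u^3 + 2u^2 - 4u + C


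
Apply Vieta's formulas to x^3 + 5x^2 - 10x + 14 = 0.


Monic cubic x^3+bx^2+cx+d=0: sum=-b, pairwise sum=c, product=-d.
b=5, c=-10, d=14
r1+r2+r3 = -5
r1r2+r1r3+r2r3 = -10
r1r2r3 = -14


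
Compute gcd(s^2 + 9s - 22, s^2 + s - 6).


Factor each:
  s^2 + 9s - 22 = (s - 2)(s + 11)
  s^2 + s - 6 = (s - 2)(s + 3)
Common monic factor: s - 2


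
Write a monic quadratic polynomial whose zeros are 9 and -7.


p(n) = (n - 9)(n + 7)
Expand: n^2 - 2n - 63


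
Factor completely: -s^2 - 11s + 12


Roots satisfy r1 + r2 = -b/a = -11 and r1*r2 = c/a = -12.
So r1 = 1, r2 = -12.
-s^2 - 11s + 12 = -(s - r1)(s - r2) = -(s - 1)(s + 12)


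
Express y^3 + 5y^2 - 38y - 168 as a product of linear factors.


Try integer roots (divisors of -168). y=-7: p(-7)=0.
Divide out (y + 7): quotient is y^2 - 2y - 24.
Factor the quadratic: (y + 4)(y - 6)
Result: (y + 7)(y + 4)(y - 6)


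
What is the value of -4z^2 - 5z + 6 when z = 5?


Using direct substitution:
  -4 * (5)^2 = -100
  -5 * (5)^1 = -25
  constant: 6
Sum = -100 - 25 + 6 = -119


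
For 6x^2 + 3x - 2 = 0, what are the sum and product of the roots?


For ax^2+bx+c=0: sum = -b/a, product = c/a.
a=6, b=3, c=-2
Sum = -(3)/6 = -1/2
Product = (-2)/6 = -1/3


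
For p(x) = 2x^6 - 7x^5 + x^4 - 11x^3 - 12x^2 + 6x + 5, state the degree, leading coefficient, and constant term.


Highest power of x is 6, with coefficient 2. Constant term is 5.
Degree = 6, leading coefficient = 2, constant term = 5


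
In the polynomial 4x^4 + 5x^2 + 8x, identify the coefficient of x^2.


Read off the coefficient of x^2: 5


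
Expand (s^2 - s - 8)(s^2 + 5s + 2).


Distribute each term of the first polynomial:
  (s^2)(s^2 + 5s + 2) = s^4 + 5s^3 + 2s^2
  (-s)(s^2 + 5s + 2) = -s^3 - 5s^2 - 2s
  (-8)(s^2 + 5s + 2) = -8s^2 - 40s - 16
Sum: s^4 + 4s^3 - 11s^2 - 42s - 16


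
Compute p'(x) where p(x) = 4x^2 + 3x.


Apply the power rule term by term:
  d/dx(4x^2) = 8x
  d/dx(3x) = 3
p'(x) = 8x + 3


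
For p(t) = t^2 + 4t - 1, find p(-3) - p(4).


p(-3) = -4
p(4) = 31
p(-3) - p(4) = -4 - 31 = -35


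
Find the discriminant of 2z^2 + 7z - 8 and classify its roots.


D = b^2 - 4ac = (7)^2 - 4(2)(-8) = 49 + 64 = 113
Since D > 0: two distinct irrational roots


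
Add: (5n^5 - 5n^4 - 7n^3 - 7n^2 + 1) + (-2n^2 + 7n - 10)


Align terms by degree and add:
  5n^5 - 5n^4 - 7n^3 - 7n^2 + 1
  -2n^2 + 7n - 10
= 5n^5 - 5n^4 - 7n^3 - 9n^2 + 7n - 9


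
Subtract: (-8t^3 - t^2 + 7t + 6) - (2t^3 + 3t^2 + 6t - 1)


Distribute the minus sign:
  (-8t^3 - t^2 + 7t + 6)
- (2t^3 + 3t^2 + 6t - 1)
Negate second polynomial: -2t^3 - 3t^2 - 6t + 1
Add: -10t^3 - 4t^2 + t + 7


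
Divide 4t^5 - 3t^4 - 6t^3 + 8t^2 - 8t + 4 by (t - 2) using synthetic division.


Synthetic division with c = 2. Coefficients: 4, -3, -6, 8, -8, 4
Bring down 4.
  4 * 2 = 8; 8 - 3 = 5
  5 * 2 = 10; 10 - 6 = 4
  4 * 2 = 8; 8 + 8 = 16
  16 * 2 = 32; 32 - 8 = 24
  24 * 2 = 48; 48 + 4 = 52
Quotient: 4t^4 + 5t^3 + 4t^2 + 16t + 24, Remainder: 52


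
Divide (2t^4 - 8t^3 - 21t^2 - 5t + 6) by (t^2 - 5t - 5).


(2t^4 - 8t^3 - 21t^2 - 5t + 6) / (t^2 - 5t - 5)
Step 1: 2t^2 * (t^2 - 5t - 5) = 2t^4 - 10t^3 - 10t^2; subtract.
Step 2: 2t * (t^2 - 5t - 5) = 2t^3 - 10t^2 - 10t; subtract.
Step 3: -1 * (t^2 - 5t - 5) = -t^2 + 5t + 5; subtract.
Quotient: 2t^2 + 2t - 1, Remainder: 1


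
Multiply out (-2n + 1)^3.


Expand (-2n + 1)^3 by repeated multiplication:
  (-2n + 1)^2 = 4n^2 - 4n + 1
= -8n^3 + 12n^2 - 6n + 1


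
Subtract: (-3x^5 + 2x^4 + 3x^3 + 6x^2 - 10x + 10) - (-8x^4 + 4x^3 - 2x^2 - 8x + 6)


Distribute the minus sign:
  (-3x^5 + 2x^4 + 3x^3 + 6x^2 - 10x + 10)
- (-8x^4 + 4x^3 - 2x^2 - 8x + 6)
Negate second polynomial: 8x^4 - 4x^3 + 2x^2 + 8x - 6
Add: -3x^5 + 10x^4 - x^3 + 8x^2 - 2x + 4


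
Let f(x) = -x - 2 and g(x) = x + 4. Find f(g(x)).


Substitute g(x) into f:
f(g(x)) = -1*(x + 4) + (-2)
Expand and combine: -x - 6


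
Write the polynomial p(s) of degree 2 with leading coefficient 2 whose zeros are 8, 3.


p(s) = 2(s - 8)(s - 3)
Expand: 2s^2 - 22s + 48


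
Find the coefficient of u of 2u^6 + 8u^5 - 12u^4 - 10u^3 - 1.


Read off the coefficient of u: 0


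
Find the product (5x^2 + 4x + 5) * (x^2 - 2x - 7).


Distribute each term of the first polynomial:
  (5x^2)(x^2 - 2x - 7) = 5x^4 - 10x^3 - 35x^2
  (4x)(x^2 - 2x - 7) = 4x^3 - 8x^2 - 28x
  (5)(x^2 - 2x - 7) = 5x^2 - 10x - 35
Sum: 5x^4 - 6x^3 - 38x^2 - 38x - 35


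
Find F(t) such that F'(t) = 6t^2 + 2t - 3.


Reverse power rule on each term:
  ∫ 6t^2 dt = 2t^3
  ∫ 2t dt = t^2
  ∫ -3 dt = -3t
F(t) = 2t^3 + t^2 - 3t + C


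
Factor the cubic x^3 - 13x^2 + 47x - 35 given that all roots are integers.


Try integer roots (divisors of -35). x=7: p(7)=0.
Divide out (x - 7): quotient is x^2 - 6x + 5.
Factor the quadratic: (x - 5)(x - 1)
Result: (x - 7)(x - 5)(x - 1)


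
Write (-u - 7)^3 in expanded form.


Expand (-u - 7)^3 by repeated multiplication:
  (-u - 7)^2 = u^2 + 14u + 49
= -u^3 - 21u^2 - 147u - 343


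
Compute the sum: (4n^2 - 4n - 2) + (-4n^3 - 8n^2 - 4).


Align terms by degree and add:
  4n^2 - 4n - 2
  -4n^3 - 8n^2 - 4
= -4n^3 - 4n^2 - 4n - 6


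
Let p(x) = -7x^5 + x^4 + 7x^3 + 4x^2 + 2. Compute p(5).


Using direct substitution:
  -7 * (5)^5 = -21875
  1 * (5)^4 = 625
  7 * (5)^3 = 875
  4 * (5)^2 = 100
  0 * (5)^1 = 0
  constant: 2
Sum = -21875 + 625 + 875 + 100 + 0 + 2 = -20273


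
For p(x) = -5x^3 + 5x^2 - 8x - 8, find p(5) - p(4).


p(5) = -548
p(4) = -280
p(5) - p(4) = -548 + 280 = -268


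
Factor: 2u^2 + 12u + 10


Roots satisfy r1 + r2 = -b/a = -6 and r1*r2 = c/a = 5.
So r1 = -1, r2 = -5.
2u^2 + 12u + 10 = 2(u - r1)(u - r2) = 2(u + 1)(u + 5)


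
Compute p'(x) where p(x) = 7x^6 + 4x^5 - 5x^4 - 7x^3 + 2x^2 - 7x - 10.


Apply the power rule term by term:
  d/dx(7x^6) = 42x^5
  d/dx(4x^5) = 20x^4
  d/dx(-5x^4) = -20x^3
  d/dx(-7x^3) = -21x^2
  d/dx(2x^2) = 4x
  d/dx(-7x) = -7
  d/dx(-10) = 0
p'(x) = 42x^5 + 20x^4 - 20x^3 - 21x^2 + 4x - 7


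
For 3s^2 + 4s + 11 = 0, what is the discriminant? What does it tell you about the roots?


D = b^2 - 4ac = (4)^2 - 4(3)(11) = 16 - 132 = -116
Since D < 0: two complex conjugate roots (no real roots)


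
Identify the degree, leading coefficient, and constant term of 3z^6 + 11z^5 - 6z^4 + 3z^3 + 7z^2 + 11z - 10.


Highest power of z is 6, with coefficient 3. Constant term is -10.
Degree = 6, leading coefficient = 3, constant term = -10


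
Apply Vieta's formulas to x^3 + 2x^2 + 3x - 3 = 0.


Monic cubic x^3+bx^2+cx+d=0: sum=-b, pairwise sum=c, product=-d.
b=2, c=3, d=-3
r1+r2+r3 = -2
r1r2+r1r3+r2r3 = 3
r1r2r3 = 3


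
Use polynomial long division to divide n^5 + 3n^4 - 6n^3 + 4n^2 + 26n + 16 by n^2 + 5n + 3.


(n^5 + 3n^4 - 6n^3 + 4n^2 + 26n + 16) / (n^2 + 5n + 3)
Step 1: n^3 * (n^2 + 5n + 3) = n^5 + 5n^4 + 3n^3; subtract.
Step 2: -2n^2 * (n^2 + 5n + 3) = -2n^4 - 10n^3 - 6n^2; subtract.
Step 3: n * (n^2 + 5n + 3) = n^3 + 5n^2 + 3n; subtract.
Step 4: 5 * (n^2 + 5n + 3) = 5n^2 + 25n + 15; subtract.
Quotient: n^3 - 2n^2 + n + 5, Remainder: -2n + 1


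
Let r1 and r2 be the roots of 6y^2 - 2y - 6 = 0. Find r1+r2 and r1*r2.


For ay^2+by+c=0: sum = -b/a, product = c/a.
a=6, b=-2, c=-6
Sum = -(-2)/6 = 1/3
Product = (-6)/6 = -1


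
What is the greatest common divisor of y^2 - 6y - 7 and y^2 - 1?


Factor each:
  y^2 - 6y - 7 = (y + 1)(y - 7)
  y^2 - 1 = (y + 1)(y - 1)
Common monic factor: y + 1


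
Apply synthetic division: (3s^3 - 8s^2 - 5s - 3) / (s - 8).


Synthetic division with c = 8. Coefficients: 3, -8, -5, -3
Bring down 3.
  3 * 8 = 24; 24 - 8 = 16
  16 * 8 = 128; 128 - 5 = 123
  123 * 8 = 984; 984 - 3 = 981
Quotient: 3s^2 + 16s + 123, Remainder: 981


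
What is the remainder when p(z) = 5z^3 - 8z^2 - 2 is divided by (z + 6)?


By the Remainder Theorem, the remainder equals p(-6):
  5*(-6)^3 = -1080
  -8*(-6)^2 = -288
  0*(-6)^1 = 0
  constant: -2
Sum: -1080 - 288 + 0 - 2 = -1370


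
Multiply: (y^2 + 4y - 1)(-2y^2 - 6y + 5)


Distribute each term of the first polynomial:
  (y^2)(-2y^2 - 6y + 5) = -2y^4 - 6y^3 + 5y^2
  (4y)(-2y^2 - 6y + 5) = -8y^3 - 24y^2 + 20y
  (-1)(-2y^2 - 6y + 5) = 2y^2 + 6y - 5
Sum: -2y^4 - 14y^3 - 17y^2 + 26y - 5


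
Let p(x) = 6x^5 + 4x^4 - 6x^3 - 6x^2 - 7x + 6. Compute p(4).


Using direct substitution:
  6 * (4)^5 = 6144
  4 * (4)^4 = 1024
  -6 * (4)^3 = -384
  -6 * (4)^2 = -96
  -7 * (4)^1 = -28
  constant: 6
Sum = 6144 + 1024 - 384 - 96 - 28 + 6 = 6666


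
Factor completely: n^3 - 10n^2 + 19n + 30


Try integer roots (divisors of 30). n=-1: p(-1)=0.
Divide out (n + 1): quotient is n^2 - 11n + 30.
Factor the quadratic: (n - 6)(n - 5)
Result: (n + 1)(n - 6)(n - 5)


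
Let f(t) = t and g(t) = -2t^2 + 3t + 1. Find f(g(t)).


Substitute g(t) into f:
f(g(t)) = 1*(-2t^2 + 3t + 1)
Expand and combine: -2t^2 + 3t + 1


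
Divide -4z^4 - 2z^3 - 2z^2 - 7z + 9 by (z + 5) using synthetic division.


Synthetic division with c = -5. Coefficients: -4, -2, -2, -7, 9
Bring down -4.
  -4 * -5 = 20; 20 - 2 = 18
  18 * -5 = -90; -90 - 2 = -92
  -92 * -5 = 460; 460 - 7 = 453
  453 * -5 = -2265; -2265 + 9 = -2256
Quotient: -4z^3 + 18z^2 - 92z + 453, Remainder: -2256


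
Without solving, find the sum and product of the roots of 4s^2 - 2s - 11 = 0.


For as^2+bs+c=0: sum = -b/a, product = c/a.
a=4, b=-2, c=-11
Sum = -(-2)/4 = 1/2
Product = (-11)/4 = -11/4


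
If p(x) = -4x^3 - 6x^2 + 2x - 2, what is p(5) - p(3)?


p(5) = -642
p(3) = -158
p(5) - p(3) = -642 + 158 = -484


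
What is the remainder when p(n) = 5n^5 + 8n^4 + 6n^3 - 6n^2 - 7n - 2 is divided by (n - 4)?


By the Remainder Theorem, the remainder equals p(4):
  5*(4)^5 = 5120
  8*(4)^4 = 2048
  6*(4)^3 = 384
  -6*(4)^2 = -96
  -7*(4)^1 = -28
  constant: -2
Sum: 5120 + 2048 + 384 - 96 - 28 - 2 = 7426


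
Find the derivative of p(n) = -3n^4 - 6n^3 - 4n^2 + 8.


Apply the power rule term by term:
  d/dn(-3n^4) = -12n^3
  d/dn(-6n^3) = -18n^2
  d/dn(-4n^2) = -8n
  d/dn(8) = 0
p'(n) = -12n^3 - 18n^2 - 8n


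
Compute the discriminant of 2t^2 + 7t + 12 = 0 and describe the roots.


D = b^2 - 4ac = (7)^2 - 4(2)(12) = 49 - 96 = -47
Since D < 0: two complex conjugate roots (no real roots)


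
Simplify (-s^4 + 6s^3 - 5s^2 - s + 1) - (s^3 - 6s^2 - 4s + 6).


Distribute the minus sign:
  (-s^4 + 6s^3 - 5s^2 - s + 1)
- (s^3 - 6s^2 - 4s + 6)
Negate second polynomial: -s^3 + 6s^2 + 4s - 6
Add: -s^4 + 5s^3 + s^2 + 3s - 5


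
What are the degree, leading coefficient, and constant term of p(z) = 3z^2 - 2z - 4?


Highest power of z is 2, with coefficient 3. Constant term is -4.
Degree = 2, leading coefficient = 3, constant term = -4


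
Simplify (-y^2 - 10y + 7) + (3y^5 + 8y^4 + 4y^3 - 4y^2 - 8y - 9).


Align terms by degree and add:
  -y^2 - 10y + 7
+ 3y^5 + 8y^4 + 4y^3 - 4y^2 - 8y - 9
= 3y^5 + 8y^4 + 4y^3 - 5y^2 - 18y - 2


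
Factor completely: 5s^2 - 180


Roots satisfy r1 + r2 = -b/a = 0 and r1*r2 = c/a = -36.
So r1 = -6, r2 = 6.
5s^2 - 180 = 5(s - r1)(s - r2) = 5(s + 6)(s - 6)


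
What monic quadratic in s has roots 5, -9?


p(s) = (s - 5)(s + 9)
Expand: s^2 + 4s - 45


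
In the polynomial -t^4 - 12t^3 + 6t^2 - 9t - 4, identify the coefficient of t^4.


Read off the coefficient of t^4: -1


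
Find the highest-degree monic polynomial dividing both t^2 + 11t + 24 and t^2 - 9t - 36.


Factor each:
  t^2 + 11t + 24 = (t + 3)(t + 8)
  t^2 - 9t - 36 = (t + 3)(t - 12)
Common monic factor: t + 3
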